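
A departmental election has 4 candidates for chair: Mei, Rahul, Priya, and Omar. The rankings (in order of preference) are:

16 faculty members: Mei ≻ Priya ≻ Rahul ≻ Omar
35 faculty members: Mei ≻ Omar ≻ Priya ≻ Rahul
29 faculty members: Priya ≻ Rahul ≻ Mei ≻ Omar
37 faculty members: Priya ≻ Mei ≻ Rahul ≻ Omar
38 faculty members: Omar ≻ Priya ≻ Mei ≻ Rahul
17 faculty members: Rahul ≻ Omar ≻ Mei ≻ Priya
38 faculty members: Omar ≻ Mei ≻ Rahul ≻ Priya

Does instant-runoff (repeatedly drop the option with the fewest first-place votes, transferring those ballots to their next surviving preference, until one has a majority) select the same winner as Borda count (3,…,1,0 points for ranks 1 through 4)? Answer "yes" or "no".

Instant-runoff — R1 Mei 51, Rahul 17, Priya 66, Omar 76 (Rahul out); R2 Mei 51, Priya 66, Omar 93 (Mei out); R3 Priya 82, Omar 128 (Omar winner). Winner: Omar.
Borda — scores: Mei 387, Rahul 200, Priya 341, Omar 332. Winner: Mei.
The two methods disagree.

no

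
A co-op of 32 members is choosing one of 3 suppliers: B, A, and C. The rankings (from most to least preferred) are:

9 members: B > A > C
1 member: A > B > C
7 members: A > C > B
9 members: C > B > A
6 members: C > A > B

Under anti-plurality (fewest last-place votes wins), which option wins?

A

Last-place votes: B 13, A 9, C 10.
A is ranked last by the fewest voters, so A wins.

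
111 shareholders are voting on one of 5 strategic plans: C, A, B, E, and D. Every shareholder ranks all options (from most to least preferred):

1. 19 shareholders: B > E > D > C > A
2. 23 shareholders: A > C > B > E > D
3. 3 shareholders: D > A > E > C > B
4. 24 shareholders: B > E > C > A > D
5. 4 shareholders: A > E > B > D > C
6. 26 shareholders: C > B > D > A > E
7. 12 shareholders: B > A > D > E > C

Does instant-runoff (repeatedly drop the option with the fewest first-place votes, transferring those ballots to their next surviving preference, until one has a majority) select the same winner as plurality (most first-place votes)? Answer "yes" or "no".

Instant-runoff — R1 C 26, A 27, B 55, E 0, D 3 (E out); R2 C 26, A 27, B 55, D 3 (D out); R3 C 26, A 30, B 55 (C out); R4 A 30, B 81 (B winner). Winner: B.
Plurality — first-place votes: C 26, A 27, B 55, E 0, D 3. Winner: B.
The two methods agree.

yes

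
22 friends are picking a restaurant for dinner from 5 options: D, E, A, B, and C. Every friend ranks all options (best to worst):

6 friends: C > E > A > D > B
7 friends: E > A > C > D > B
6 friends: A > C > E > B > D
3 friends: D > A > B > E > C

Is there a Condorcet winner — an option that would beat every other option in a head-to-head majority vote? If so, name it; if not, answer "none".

none

Checking pairwise contests:
E beats D 19–3.
C beats E 12–10.
E beats A 13–9.
D beats B 16–6.
A beats C 16–6.
Every option loses at least one head-to-head, so there is no Condorcet winner.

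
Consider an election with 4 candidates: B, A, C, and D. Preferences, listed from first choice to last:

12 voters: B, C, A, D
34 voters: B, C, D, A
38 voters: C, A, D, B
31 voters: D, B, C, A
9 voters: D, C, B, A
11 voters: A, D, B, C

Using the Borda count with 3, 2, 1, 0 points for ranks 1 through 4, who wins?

C

B: 12·3 + 34·3 + 38·0 + 31·2 + 9·1 + 11·1 = 220
A: 12·1 + 34·0 + 38·2 + 31·0 + 9·0 + 11·3 = 121
C: 12·2 + 34·2 + 38·3 + 31·1 + 9·2 + 11·0 = 255
D: 12·0 + 34·1 + 38·1 + 31·3 + 9·3 + 11·2 = 214
C has the highest Borda score (255).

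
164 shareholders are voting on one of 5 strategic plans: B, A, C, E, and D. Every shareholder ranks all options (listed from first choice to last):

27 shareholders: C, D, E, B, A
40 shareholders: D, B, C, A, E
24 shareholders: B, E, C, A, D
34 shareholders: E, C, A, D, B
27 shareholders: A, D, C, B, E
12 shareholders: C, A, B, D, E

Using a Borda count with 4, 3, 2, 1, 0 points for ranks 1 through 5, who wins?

B: 27·1 + 40·3 + 24·4 + 34·0 + 27·1 + 12·2 = 294
A: 27·0 + 40·1 + 24·1 + 34·2 + 27·4 + 12·3 = 276
C: 27·4 + 40·2 + 24·2 + 34·3 + 27·2 + 12·4 = 440
E: 27·2 + 40·0 + 24·3 + 34·4 + 27·0 + 12·0 = 262
D: 27·3 + 40·4 + 24·0 + 34·1 + 27·3 + 12·1 = 368
C has the highest Borda score (440).

C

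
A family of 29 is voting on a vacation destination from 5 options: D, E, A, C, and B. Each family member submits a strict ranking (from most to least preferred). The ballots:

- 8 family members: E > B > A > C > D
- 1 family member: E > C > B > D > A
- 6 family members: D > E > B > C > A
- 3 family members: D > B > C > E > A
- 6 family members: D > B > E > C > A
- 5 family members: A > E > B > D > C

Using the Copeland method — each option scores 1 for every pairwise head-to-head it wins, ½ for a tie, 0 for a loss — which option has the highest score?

D

D: beats E, A, C, and B → score 4.
E: beats A, C, and B; loses to D → score 3.
A: loses to D, E, C, and B → score 0.
C: beats A; loses to D, E, and B → score 1.
B: beats A and C; loses to D and E → score 2.
D has the best pairwise record.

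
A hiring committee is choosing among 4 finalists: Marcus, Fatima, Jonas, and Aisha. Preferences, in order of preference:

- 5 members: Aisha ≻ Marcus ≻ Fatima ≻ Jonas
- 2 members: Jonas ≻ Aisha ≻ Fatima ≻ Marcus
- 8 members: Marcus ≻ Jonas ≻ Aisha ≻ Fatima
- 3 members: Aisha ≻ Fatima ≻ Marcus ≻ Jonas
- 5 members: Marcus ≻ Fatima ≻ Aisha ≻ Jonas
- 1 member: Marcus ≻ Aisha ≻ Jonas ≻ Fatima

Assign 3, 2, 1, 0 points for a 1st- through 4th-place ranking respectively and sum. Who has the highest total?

Marcus

Marcus: 5·2 + 2·0 + 8·3 + 3·1 + 5·3 + 1·3 = 55
Fatima: 5·1 + 2·1 + 8·0 + 3·2 + 5·2 + 1·0 = 23
Jonas: 5·0 + 2·3 + 8·2 + 3·0 + 5·0 + 1·1 = 23
Aisha: 5·3 + 2·2 + 8·1 + 3·3 + 5·1 + 1·2 = 43
Marcus has the highest Borda score (55).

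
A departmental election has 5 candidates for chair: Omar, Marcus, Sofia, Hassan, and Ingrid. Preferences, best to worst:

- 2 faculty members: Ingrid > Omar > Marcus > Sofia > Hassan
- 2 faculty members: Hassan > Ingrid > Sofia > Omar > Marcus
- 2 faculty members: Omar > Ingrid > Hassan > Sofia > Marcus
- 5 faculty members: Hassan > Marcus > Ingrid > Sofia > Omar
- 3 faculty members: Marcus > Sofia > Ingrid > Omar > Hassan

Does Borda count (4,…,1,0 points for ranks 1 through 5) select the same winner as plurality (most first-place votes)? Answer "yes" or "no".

no

Borda — scores: Omar 19, Marcus 31, Sofia 22, Hassan 32, Ingrid 36. Winner: Ingrid.
Plurality — first-place votes: Omar 2, Marcus 3, Sofia 0, Hassan 7, Ingrid 2. Winner: Hassan.
The two methods disagree.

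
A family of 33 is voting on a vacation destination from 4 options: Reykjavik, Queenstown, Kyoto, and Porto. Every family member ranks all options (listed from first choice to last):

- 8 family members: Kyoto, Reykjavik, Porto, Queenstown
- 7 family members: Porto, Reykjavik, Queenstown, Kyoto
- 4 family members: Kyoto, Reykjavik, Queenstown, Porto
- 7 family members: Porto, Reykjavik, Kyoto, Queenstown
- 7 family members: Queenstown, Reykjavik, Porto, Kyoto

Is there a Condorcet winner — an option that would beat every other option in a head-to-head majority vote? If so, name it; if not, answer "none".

Reykjavik vs Queenstown: 26–7 for Reykjavik.
Reykjavik vs Kyoto: 21–12 for Reykjavik.
Reykjavik vs Porto: 19–14 for Reykjavik.
Reykjavik beats every other option head-to-head.

Reykjavik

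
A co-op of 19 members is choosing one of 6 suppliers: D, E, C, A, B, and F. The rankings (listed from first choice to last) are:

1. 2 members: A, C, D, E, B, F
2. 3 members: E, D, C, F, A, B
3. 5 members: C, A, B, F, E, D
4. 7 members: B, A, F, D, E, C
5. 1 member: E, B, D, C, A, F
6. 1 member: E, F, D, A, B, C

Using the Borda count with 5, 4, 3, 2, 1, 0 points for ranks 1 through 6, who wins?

D: 2·3 + 3·4 + 5·0 + 7·2 + 1·3 + 1·3 = 38
E: 2·2 + 3·5 + 5·1 + 7·1 + 1·5 + 1·5 = 41
C: 2·4 + 3·3 + 5·5 + 7·0 + 1·2 + 1·0 = 44
A: 2·5 + 3·1 + 5·4 + 7·4 + 1·1 + 1·2 = 64
B: 2·1 + 3·0 + 5·3 + 7·5 + 1·4 + 1·1 = 57
F: 2·0 + 3·2 + 5·2 + 7·3 + 1·0 + 1·4 = 41
A has the highest Borda score (64).

A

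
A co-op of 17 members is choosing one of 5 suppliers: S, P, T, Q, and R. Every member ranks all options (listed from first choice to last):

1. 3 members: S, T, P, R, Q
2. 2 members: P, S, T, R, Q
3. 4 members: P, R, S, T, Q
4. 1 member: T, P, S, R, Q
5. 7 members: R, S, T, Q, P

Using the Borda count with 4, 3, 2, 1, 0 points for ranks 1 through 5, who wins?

S: 3·4 + 2·3 + 4·2 + 1·2 + 7·3 = 49
P: 3·2 + 2·4 + 4·4 + 1·3 + 7·0 = 33
T: 3·3 + 2·2 + 4·1 + 1·4 + 7·2 = 35
Q: 3·0 + 2·0 + 4·0 + 1·0 + 7·1 = 7
R: 3·1 + 2·1 + 4·3 + 1·1 + 7·4 = 46
S has the highest Borda score (49).

S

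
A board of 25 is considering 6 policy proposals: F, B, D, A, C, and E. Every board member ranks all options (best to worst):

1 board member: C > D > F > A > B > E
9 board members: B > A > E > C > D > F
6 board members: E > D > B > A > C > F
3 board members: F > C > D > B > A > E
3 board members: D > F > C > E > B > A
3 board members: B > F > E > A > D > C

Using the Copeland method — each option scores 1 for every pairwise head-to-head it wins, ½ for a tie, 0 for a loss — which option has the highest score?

F: loses to B, D, A, C, and E → score 0.
B: beats F, A, C, and E; loses to D → score 4.
D: beats F, B, and A; loses to C and E → score 3.
A: beats F, C, and E; loses to B and D → score 3.
C: beats F and D; loses to B, A, and E → score 2.
E: beats F, D, and C; loses to B and A → score 3.
B has the best pairwise record.

B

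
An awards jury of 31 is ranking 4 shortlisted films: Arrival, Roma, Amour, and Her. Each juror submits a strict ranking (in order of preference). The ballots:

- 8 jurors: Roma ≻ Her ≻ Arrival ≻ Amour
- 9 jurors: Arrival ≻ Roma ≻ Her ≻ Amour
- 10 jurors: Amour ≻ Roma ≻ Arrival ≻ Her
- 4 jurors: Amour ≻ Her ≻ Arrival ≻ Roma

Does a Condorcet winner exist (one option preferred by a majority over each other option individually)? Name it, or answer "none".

Roma vs Arrival: 18–13 for Roma.
Roma vs Amour: 17–14 for Roma.
Roma vs Her: 27–4 for Roma.
Roma beats every other option head-to-head.

Roma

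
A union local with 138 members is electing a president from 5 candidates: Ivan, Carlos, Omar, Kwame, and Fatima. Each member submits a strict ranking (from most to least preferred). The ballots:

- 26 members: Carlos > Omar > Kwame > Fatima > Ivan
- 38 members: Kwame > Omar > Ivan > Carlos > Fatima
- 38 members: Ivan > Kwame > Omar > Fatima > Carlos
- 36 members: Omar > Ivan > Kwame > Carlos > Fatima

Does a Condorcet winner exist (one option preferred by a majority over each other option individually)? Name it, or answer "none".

none

Checking pairwise contests:
Omar beats Ivan 100–38.
Ivan beats Carlos 112–26.
Kwame beats Omar 76–62.
Ivan beats Kwame 74–64.
Ivan beats Fatima 112–26.
Every option loses at least one head-to-head, so there is no Condorcet winner.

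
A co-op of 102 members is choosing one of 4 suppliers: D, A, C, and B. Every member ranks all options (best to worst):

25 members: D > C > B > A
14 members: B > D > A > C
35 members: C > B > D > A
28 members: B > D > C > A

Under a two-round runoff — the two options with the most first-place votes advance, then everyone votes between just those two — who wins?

Round 1 first-place votes: D 25, A 0, C 35, B 42.
B and C advance.
Runoff: B is preferred to C by 42 voters; C by 60.
C wins the runoff.

C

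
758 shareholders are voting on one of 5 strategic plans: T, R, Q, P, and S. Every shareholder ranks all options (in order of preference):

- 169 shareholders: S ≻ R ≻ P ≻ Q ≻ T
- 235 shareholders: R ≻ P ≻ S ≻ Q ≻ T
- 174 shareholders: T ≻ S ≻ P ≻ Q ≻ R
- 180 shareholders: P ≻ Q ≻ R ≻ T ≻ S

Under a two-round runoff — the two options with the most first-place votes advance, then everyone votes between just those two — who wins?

Round 1 first-place votes: T 174, R 235, Q 0, P 180, S 169.
R and P advance.
Runoff: R is preferred to P by 404 voters; P by 354.
R wins the runoff.

R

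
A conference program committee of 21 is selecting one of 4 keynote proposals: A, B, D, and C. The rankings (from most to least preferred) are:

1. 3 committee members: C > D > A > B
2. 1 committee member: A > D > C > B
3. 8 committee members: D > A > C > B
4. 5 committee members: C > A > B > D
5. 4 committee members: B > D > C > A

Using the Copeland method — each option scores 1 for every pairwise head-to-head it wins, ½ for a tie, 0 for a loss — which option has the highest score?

D

A: beats B; loses to D and C → score 1.
B: loses to A, D, and C → score 0.
D: beats A, B, and C → score 3.
C: beats A and B; loses to D → score 2.
D has the best pairwise record.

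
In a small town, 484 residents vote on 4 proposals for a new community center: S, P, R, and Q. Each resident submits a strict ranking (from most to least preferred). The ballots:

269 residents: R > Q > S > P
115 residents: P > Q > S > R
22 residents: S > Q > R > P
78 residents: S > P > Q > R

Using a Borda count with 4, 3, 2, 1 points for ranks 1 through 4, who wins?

S: 269·2 + 115·2 + 22·4 + 78·4 = 1168
P: 269·1 + 115·4 + 22·1 + 78·3 = 985
R: 269·4 + 115·1 + 22·2 + 78·1 = 1313
Q: 269·3 + 115·3 + 22·3 + 78·2 = 1374
Q has the highest Borda score (1374).

Q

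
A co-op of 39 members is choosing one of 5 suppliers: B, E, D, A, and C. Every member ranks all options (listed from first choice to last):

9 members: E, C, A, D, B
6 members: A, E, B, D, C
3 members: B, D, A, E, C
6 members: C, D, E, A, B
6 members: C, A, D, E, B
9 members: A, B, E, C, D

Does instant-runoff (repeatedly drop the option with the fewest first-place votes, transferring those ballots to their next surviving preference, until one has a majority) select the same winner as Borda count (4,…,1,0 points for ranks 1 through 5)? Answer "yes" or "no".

no

Instant-runoff — R1 B 3, E 9, D 0, A 15, C 12 (D out); R2 B 3, E 9, A 15, C 12 (B out); R3 E 9, A 18, C 12 (E out); R4 A 18, C 21 (C winner). Winner: C.
Borda — scores: B 51, E 93, D 54, A 108, C 84. Winner: A.
The two methods disagree.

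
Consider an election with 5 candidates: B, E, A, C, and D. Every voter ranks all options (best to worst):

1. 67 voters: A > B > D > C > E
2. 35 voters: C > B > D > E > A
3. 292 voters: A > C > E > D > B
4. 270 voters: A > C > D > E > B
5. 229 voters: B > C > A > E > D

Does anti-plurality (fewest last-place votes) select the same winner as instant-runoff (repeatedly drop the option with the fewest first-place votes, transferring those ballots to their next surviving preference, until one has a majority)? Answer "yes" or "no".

no

Anti-plurality — last-place votes: B 562, E 67, A 35, C 0, D 229. Winner: C.
Instant-runoff — R1 B 229, E 0, A 629, C 35, D 0 (A winner). Winner: A.
The two methods disagree.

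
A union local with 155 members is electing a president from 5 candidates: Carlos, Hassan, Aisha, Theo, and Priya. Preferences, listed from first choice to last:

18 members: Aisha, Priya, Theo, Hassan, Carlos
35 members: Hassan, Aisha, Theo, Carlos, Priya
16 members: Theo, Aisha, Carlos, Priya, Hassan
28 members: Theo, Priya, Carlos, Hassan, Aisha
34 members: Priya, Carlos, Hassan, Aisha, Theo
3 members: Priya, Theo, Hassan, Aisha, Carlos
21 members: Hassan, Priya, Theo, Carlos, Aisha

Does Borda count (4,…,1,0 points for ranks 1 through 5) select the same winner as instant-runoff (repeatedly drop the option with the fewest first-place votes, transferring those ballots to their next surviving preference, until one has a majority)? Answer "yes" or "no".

Borda — scores: Carlos 246, Hassan 344, Aisha 262, Theo 333, Priya 365. Winner: Priya.
Instant-runoff — R1 Carlos 0, Hassan 56, Aisha 18, Theo 44, Priya 37 (Carlos out); R2 Hassan 56, Aisha 18, Theo 44, Priya 37 (Aisha out); R3 Hassan 56, Theo 44, Priya 55 (Theo out); R4 Hassan 56, Priya 99 (Priya winner). Winner: Priya.
The two methods agree.

yes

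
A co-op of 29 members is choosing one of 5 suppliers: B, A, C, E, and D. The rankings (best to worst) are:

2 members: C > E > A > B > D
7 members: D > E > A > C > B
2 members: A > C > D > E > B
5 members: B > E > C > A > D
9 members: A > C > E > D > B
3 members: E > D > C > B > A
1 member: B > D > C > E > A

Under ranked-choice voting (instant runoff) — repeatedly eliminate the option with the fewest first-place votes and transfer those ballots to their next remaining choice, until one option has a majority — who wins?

Round 1: B 6, A 11, C 2, E 3, D 7. Eliminate C.
Round 2: B 6, A 11, E 5, D 7. Eliminate E.
Round 3: B 6, A 13, D 10. Eliminate B.
Round 4: A 18, D 11. A has a majority.

A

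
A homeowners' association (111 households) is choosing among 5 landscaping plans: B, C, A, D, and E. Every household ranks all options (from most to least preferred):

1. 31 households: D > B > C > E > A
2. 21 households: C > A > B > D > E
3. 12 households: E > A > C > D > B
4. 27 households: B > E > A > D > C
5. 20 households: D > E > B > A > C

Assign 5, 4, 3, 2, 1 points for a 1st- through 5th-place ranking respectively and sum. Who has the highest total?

B

B: 31·4 + 21·3 + 12·1 + 27·5 + 20·3 = 394
C: 31·3 + 21·5 + 12·3 + 27·1 + 20·1 = 281
A: 31·1 + 21·4 + 12·4 + 27·3 + 20·2 = 284
D: 31·5 + 21·2 + 12·2 + 27·2 + 20·5 = 375
E: 31·2 + 21·1 + 12·5 + 27·4 + 20·4 = 331
B has the highest Borda score (394).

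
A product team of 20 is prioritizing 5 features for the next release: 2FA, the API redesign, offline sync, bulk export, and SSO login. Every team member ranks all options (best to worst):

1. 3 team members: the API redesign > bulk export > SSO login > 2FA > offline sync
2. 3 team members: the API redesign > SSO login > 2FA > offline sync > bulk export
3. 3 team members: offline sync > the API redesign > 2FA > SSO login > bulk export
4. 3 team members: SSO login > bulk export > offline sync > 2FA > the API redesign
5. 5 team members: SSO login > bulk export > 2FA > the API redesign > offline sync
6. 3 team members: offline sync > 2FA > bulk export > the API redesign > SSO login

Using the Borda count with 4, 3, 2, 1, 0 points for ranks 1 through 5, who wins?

2FA: 3·1 + 3·2 + 3·2 + 3·1 + 5·2 + 3·3 = 37
the API redesign: 3·4 + 3·4 + 3·3 + 3·0 + 5·1 + 3·1 = 41
offline sync: 3·0 + 3·1 + 3·4 + 3·2 + 5·0 + 3·4 = 33
bulk export: 3·3 + 3·0 + 3·0 + 3·3 + 5·3 + 3·2 = 39
SSO login: 3·2 + 3·3 + 3·1 + 3·4 + 5·4 + 3·0 = 50
SSO login has the highest Borda score (50).

SSO login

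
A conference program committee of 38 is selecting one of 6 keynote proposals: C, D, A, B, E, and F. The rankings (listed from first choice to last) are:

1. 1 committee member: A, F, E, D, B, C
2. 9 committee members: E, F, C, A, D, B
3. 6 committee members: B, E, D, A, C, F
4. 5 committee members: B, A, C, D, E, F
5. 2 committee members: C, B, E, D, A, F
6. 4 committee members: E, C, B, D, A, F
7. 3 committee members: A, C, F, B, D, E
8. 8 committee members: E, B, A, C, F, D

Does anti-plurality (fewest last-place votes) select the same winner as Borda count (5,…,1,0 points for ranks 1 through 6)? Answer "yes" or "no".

no

Anti-plurality — last-place votes: C 1, D 8, A 0, B 9, E 3, F 17. Winner: A.
Borda — scores: C 102, D 54, A 100, B 114, E 143, F 57. Winner: E.
The two methods disagree.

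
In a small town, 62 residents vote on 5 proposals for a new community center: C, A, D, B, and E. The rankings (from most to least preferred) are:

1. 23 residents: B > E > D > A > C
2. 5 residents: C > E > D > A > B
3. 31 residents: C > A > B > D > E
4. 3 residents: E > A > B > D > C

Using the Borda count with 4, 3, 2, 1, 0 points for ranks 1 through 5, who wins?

B

C: 23·0 + 5·4 + 31·4 + 3·0 = 144
A: 23·1 + 5·1 + 31·3 + 3·3 = 130
D: 23·2 + 5·2 + 31·1 + 3·1 = 90
B: 23·4 + 5·0 + 31·2 + 3·2 = 160
E: 23·3 + 5·3 + 31·0 + 3·4 = 96
B has the highest Borda score (160).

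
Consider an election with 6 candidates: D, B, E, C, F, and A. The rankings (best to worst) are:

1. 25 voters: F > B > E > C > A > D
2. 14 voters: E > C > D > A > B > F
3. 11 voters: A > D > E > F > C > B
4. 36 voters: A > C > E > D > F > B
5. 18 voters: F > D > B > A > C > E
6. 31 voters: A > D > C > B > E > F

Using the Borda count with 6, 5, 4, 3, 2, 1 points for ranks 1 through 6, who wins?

D: 25·1 + 14·4 + 11·5 + 36·3 + 18·5 + 31·5 = 489
B: 25·5 + 14·2 + 11·1 + 36·1 + 18·4 + 31·3 = 365
E: 25·4 + 14·6 + 11·4 + 36·4 + 18·1 + 31·2 = 452
C: 25·3 + 14·5 + 11·2 + 36·5 + 18·2 + 31·4 = 507
F: 25·6 + 14·1 + 11·3 + 36·2 + 18·6 + 31·1 = 408
A: 25·2 + 14·3 + 11·6 + 36·6 + 18·3 + 31·6 = 614
A has the highest Borda score (614).

A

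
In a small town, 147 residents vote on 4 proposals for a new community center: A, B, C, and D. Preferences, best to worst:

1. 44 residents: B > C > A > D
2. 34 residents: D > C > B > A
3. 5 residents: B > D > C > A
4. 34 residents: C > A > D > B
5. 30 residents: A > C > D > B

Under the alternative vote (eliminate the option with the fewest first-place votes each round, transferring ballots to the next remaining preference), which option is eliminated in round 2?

Round 1: A 30, B 49, C 34, D 34. Eliminate A.
Round 2: B 49, C 64, D 34. Eliminate D.

D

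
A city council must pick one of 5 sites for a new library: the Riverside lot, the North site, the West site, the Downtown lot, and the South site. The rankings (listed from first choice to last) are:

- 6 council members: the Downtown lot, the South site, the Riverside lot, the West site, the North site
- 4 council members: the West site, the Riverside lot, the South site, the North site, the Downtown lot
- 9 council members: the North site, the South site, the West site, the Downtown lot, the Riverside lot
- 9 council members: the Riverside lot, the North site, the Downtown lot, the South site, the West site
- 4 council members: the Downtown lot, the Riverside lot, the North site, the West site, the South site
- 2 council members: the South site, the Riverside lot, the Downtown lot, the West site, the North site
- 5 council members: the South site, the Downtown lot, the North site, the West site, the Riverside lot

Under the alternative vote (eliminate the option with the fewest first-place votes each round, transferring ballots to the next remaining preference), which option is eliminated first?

Round 1: the Riverside lot 9, the North site 9, the West site 4, the Downtown lot 10, the South site 7. Eliminate the West site.

the West site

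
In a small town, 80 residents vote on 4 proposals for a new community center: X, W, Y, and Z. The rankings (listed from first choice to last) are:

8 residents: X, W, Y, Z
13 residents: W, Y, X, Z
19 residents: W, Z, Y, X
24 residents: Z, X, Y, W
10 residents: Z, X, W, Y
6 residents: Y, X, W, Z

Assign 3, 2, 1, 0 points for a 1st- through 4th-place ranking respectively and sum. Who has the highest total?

Z

X: 8·3 + 13·1 + 19·0 + 24·2 + 10·2 + 6·2 = 117
W: 8·2 + 13·3 + 19·3 + 24·0 + 10·1 + 6·1 = 128
Y: 8·1 + 13·2 + 19·1 + 24·1 + 10·0 + 6·3 = 95
Z: 8·0 + 13·0 + 19·2 + 24·3 + 10·3 + 6·0 = 140
Z has the highest Borda score (140).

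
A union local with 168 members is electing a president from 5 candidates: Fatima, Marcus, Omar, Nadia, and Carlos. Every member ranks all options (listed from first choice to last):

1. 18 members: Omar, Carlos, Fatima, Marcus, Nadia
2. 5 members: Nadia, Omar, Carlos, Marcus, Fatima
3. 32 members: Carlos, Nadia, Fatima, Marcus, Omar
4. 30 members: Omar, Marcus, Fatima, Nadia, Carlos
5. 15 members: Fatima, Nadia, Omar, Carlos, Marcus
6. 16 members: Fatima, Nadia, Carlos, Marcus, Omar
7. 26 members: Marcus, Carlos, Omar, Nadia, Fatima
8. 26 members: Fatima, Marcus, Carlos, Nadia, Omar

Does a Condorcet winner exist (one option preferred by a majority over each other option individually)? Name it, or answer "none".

Fatima

Fatima vs Marcus: 107–61 for Fatima.
Fatima vs Omar: 89–79 for Fatima.
Fatima vs Nadia: 105–63 for Fatima.
Fatima vs Carlos: 87–81 for Fatima.
Fatima beats every other option head-to-head.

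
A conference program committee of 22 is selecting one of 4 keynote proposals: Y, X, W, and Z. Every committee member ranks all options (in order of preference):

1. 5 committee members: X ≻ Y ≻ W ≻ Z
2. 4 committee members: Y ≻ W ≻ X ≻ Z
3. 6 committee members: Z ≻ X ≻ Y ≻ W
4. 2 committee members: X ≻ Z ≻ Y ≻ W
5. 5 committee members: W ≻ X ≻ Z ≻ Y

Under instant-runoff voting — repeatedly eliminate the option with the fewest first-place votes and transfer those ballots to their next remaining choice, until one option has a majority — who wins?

Round 1: Y 4, X 7, W 5, Z 6. Eliminate Y.
Round 2: X 7, W 9, Z 6. Eliminate Z.
Round 3: X 13, W 9. X has a majority.

X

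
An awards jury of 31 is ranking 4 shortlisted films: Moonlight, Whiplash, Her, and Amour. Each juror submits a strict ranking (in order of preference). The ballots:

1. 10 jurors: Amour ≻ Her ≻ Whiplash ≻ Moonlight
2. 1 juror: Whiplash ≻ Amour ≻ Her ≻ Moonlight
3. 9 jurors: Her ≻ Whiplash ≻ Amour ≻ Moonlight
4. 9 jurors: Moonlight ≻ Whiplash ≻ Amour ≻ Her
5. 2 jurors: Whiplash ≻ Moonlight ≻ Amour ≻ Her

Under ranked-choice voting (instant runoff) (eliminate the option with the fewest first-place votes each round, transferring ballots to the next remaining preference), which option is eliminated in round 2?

Her

Round 1: Moonlight 9, Whiplash 3, Her 9, Amour 10. Eliminate Whiplash.
Round 2: Moonlight 11, Her 9, Amour 11. Eliminate Her.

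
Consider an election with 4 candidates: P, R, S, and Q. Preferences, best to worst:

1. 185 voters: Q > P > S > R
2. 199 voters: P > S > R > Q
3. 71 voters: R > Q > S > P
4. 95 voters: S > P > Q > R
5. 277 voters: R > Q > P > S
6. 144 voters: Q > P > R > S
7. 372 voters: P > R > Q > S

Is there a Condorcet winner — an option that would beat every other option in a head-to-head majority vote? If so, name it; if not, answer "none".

none

Checking pairwise contests:
Q beats P 677–666.
P beats R 995–348.
P beats S 1177–166.
R beats Q 919–424.
Every option loses at least one head-to-head, so there is no Condorcet winner.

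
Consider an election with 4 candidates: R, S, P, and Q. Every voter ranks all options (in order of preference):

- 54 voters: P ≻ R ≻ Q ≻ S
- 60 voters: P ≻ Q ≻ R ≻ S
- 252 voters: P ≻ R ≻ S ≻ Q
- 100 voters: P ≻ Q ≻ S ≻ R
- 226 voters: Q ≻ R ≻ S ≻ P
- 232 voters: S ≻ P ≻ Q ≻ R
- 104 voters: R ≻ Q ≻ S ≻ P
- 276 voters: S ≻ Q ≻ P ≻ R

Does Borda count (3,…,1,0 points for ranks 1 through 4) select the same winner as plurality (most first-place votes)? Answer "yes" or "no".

Borda — scores: R 1436, S 2206, P 2138, Q 2044. Winner: S.
Plurality — first-place votes: R 104, S 508, P 466, Q 226. Winner: S.
The two methods agree.

yes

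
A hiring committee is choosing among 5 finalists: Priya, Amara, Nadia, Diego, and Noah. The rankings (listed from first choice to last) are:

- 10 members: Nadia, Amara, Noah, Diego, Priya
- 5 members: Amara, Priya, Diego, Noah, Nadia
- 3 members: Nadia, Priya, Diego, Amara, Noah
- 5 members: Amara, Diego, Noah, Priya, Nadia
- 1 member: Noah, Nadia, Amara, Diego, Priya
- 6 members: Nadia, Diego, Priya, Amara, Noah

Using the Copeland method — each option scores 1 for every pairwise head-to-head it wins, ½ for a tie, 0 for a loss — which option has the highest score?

Nadia

Priya: loses to Amara, Nadia, Diego, and Noah → score 0.
Amara: beats Priya, Diego, and Noah; loses to Nadia → score 3.
Nadia: beats Priya, Amara, Diego, and Noah → score 4.
Diego: beats Priya and Noah; loses to Amara and Nadia → score 2.
Noah: beats Priya; loses to Amara, Nadia, and Diego → score 1.
Nadia has the best pairwise record.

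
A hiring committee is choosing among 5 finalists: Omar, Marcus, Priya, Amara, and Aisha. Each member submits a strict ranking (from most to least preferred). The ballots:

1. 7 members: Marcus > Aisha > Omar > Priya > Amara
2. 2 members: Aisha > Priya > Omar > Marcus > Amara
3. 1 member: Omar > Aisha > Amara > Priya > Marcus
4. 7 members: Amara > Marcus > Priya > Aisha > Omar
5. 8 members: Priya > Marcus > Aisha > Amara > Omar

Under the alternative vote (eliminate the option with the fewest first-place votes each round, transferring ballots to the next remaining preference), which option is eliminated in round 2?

Aisha

Round 1: Omar 1, Marcus 7, Priya 8, Amara 7, Aisha 2. Eliminate Omar.
Round 2: Marcus 7, Priya 8, Amara 7, Aisha 3. Eliminate Aisha.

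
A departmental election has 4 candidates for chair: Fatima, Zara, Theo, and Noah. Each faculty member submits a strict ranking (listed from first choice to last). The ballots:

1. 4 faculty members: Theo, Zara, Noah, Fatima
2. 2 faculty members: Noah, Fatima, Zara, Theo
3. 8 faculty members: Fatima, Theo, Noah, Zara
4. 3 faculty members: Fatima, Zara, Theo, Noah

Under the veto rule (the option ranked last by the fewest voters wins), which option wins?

Theo

Last-place votes: Fatima 4, Zara 8, Theo 2, Noah 3.
Theo is ranked last by the fewest voters, so Theo wins.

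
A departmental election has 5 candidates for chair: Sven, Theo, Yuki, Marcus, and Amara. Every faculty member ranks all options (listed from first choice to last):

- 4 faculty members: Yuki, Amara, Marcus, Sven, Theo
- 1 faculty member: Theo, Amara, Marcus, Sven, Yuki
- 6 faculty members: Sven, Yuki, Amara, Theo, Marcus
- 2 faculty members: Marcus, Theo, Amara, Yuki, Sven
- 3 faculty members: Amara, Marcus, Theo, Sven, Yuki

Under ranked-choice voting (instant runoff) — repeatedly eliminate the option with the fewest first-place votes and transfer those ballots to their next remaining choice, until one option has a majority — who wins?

Round 1: Sven 6, Theo 1, Yuki 4, Marcus 2, Amara 3. Eliminate Theo.
Round 2: Sven 6, Yuki 4, Marcus 2, Amara 4. Eliminate Marcus.
Round 3: Sven 6, Yuki 4, Amara 6. Eliminate Yuki.
Round 4: Sven 6, Amara 10. Amara has a majority.

Amara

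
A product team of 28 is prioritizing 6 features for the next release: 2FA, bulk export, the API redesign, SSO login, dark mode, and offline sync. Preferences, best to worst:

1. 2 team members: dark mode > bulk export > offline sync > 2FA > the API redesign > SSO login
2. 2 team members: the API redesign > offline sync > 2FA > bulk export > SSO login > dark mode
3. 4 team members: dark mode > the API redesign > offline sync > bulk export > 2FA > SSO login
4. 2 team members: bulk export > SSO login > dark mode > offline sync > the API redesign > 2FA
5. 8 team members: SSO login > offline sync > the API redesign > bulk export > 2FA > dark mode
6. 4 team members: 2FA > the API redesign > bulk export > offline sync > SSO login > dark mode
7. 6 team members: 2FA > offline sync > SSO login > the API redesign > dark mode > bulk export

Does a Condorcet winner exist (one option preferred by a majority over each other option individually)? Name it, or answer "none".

offline sync vs 2FA: 18–10 for offline sync.
offline sync vs bulk export: 20–8 for offline sync.
offline sync vs the API redesign: 18–10 for offline sync.
offline sync vs SSO login: 18–10 for offline sync.
offline sync vs dark mode: 20–8 for offline sync.
offline sync beats every other option head-to-head.

offline sync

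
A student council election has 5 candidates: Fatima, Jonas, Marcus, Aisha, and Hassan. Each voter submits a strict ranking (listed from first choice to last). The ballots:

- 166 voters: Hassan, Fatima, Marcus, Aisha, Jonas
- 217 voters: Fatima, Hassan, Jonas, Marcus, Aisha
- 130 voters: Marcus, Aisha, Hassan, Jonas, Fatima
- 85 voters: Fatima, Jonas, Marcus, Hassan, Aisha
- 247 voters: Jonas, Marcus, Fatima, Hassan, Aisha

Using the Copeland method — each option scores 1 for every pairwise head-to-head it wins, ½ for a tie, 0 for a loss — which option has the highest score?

Fatima

Fatima: beats Jonas, Marcus, Aisha, and Hassan → score 4.
Jonas: beats Marcus and Aisha; loses to Fatima and Hassan → score 2.
Marcus: beats Aisha and Hassan; loses to Fatima and Jonas → score 2.
Aisha: loses to Fatima, Jonas, Marcus, and Hassan → score 0.
Hassan: beats Jonas and Aisha; loses to Fatima and Marcus → score 2.
Fatima has the best pairwise record.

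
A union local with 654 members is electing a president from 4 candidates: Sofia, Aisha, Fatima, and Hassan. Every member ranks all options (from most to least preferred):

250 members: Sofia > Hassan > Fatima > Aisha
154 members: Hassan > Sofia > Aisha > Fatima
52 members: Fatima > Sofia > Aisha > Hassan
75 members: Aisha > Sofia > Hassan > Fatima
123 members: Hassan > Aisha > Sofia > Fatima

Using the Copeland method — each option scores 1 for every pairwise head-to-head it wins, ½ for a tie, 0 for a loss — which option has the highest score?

Sofia: beats Aisha, Fatima, and Hassan → score 3.
Aisha: beats Fatima; loses to Sofia and Hassan → score 1.
Fatima: loses to Sofia, Aisha, and Hassan → score 0.
Hassan: beats Aisha and Fatima; loses to Sofia → score 2.
Sofia has the best pairwise record.

Sofia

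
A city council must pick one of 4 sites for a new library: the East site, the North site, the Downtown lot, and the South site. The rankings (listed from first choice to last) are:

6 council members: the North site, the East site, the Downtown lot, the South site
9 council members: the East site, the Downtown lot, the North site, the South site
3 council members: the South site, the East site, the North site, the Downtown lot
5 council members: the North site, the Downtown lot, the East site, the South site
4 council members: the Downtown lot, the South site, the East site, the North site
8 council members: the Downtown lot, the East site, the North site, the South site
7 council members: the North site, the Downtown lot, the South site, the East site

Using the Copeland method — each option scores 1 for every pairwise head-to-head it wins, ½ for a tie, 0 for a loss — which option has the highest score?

the Downtown lot

the East site: beats the North site and the South site; loses to the Downtown lot → score 2.
the North site: beats the South site; ties the Downtown lot; loses to the East site → score 1.5.
the Downtown lot: beats the East site and the South site; ties the North site → score 2.5.
the South site: loses to the East site, the North site, and the Downtown lot → score 0.
the Downtown lot has the best pairwise record.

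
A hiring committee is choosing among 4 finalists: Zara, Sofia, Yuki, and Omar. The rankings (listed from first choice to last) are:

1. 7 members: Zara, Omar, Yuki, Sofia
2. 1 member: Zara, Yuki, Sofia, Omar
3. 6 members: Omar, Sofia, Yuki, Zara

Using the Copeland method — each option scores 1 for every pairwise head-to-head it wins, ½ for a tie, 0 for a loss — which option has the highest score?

Zara: beats Sofia, Yuki, and Omar → score 3.
Sofia: loses to Zara, Yuki, and Omar → score 0.
Yuki: beats Sofia; loses to Zara and Omar → score 1.
Omar: beats Sofia and Yuki; loses to Zara → score 2.
Zara has the best pairwise record.

Zara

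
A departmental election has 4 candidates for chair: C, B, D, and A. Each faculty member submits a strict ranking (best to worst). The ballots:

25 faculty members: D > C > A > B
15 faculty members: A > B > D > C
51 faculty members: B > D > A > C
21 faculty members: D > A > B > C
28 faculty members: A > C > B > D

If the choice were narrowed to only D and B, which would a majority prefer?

B

Voters preferring D to B: 46; preferring B to D: 94.
B wins the head-to-head.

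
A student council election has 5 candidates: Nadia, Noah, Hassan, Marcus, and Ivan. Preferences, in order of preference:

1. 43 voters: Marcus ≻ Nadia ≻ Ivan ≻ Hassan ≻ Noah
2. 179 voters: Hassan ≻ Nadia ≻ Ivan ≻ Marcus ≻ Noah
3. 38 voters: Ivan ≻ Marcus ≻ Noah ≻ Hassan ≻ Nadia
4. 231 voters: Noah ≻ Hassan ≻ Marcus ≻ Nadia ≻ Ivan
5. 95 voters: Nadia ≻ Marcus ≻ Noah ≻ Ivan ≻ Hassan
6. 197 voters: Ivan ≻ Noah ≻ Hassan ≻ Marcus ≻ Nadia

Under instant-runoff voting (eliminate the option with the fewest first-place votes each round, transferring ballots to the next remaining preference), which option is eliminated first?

Marcus

Round 1: Nadia 95, Noah 231, Hassan 179, Marcus 43, Ivan 235. Eliminate Marcus.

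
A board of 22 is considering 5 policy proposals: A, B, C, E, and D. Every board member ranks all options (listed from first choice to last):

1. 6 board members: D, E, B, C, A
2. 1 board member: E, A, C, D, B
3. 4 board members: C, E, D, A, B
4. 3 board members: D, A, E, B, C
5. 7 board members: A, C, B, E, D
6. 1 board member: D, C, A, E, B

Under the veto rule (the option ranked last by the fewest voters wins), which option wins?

Last-place votes: A 6, B 6, C 3, E 0, D 7.
E is ranked last by the fewest voters, so E wins.

E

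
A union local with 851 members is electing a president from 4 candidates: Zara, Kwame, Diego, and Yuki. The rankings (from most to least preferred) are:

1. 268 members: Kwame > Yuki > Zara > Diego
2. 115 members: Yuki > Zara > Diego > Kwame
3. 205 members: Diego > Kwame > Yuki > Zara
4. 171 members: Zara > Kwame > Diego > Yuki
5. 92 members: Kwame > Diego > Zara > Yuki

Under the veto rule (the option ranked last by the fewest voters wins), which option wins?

Last-place votes: Zara 205, Kwame 115, Diego 268, Yuki 263.
Kwame is ranked last by the fewest voters, so Kwame wins.

Kwame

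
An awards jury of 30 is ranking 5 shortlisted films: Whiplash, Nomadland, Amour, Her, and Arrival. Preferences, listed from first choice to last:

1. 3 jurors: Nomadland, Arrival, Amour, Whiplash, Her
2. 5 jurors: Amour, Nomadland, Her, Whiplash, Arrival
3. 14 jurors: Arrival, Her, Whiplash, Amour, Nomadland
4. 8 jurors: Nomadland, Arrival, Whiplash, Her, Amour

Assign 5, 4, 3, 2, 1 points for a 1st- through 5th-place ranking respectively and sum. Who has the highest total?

Whiplash: 3·2 + 5·2 + 14·3 + 8·3 = 82
Nomadland: 3·5 + 5·4 + 14·1 + 8·5 = 89
Amour: 3·3 + 5·5 + 14·2 + 8·1 = 70
Her: 3·1 + 5·3 + 14·4 + 8·2 = 90
Arrival: 3·4 + 5·1 + 14·5 + 8·4 = 119
Arrival has the highest Borda score (119).

Arrival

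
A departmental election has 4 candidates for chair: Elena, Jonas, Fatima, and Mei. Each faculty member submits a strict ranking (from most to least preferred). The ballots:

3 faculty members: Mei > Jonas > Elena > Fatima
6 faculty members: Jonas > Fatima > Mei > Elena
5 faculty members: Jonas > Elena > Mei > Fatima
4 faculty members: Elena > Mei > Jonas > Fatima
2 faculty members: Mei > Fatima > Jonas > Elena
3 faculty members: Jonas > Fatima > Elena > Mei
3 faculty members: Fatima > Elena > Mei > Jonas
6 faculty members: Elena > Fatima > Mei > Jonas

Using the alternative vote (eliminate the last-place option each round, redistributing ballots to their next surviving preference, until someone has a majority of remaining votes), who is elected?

Jonas

Round 1: Elena 10, Jonas 14, Fatima 3, Mei 5. Eliminate Fatima.
Round 2: Elena 13, Jonas 14, Mei 5. Eliminate Mei.
Round 3: Elena 13, Jonas 19. Jonas has a majority.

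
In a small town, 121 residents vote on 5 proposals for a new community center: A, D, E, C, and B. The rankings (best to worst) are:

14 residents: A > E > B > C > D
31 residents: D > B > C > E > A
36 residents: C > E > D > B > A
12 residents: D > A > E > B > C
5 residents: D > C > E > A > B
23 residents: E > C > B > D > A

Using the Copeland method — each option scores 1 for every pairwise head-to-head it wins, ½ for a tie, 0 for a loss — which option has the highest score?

C

A: loses to D, E, C, and B → score 0.
D: beats A and B; loses to E and C → score 2.
E: beats A, D, and B; loses to C → score 3.
C: beats A, D, E, and B → score 4.
B: beats A; loses to D, E, and C → score 1.
C has the best pairwise record.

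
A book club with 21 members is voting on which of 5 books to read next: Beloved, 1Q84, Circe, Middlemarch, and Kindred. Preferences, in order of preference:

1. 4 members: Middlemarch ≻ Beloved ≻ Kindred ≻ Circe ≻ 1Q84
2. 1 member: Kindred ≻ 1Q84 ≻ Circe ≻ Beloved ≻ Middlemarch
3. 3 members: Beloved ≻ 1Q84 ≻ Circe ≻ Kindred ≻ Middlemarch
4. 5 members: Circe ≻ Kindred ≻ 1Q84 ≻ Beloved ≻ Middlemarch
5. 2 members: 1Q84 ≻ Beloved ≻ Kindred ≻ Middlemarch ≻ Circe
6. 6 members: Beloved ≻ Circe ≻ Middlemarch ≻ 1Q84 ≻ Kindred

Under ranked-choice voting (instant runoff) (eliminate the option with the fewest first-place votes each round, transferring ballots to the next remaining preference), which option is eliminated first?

Kindred

Round 1: Beloved 9, 1Q84 2, Circe 5, Middlemarch 4, Kindred 1. Eliminate Kindred.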